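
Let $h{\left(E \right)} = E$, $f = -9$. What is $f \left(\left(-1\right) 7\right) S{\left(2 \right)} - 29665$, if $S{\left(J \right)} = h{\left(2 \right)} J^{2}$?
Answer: $-29161$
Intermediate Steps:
$S{\left(J \right)} = 2 J^{2}$
$f \left(\left(-1\right) 7\right) S{\left(2 \right)} - 29665 = - 9 \left(\left(-1\right) 7\right) 2 \cdot 2^{2} - 29665 = \left(-9\right) \left(-7\right) 2 \cdot 4 - 29665 = 63 \cdot 8 - 29665 = 504 - 29665 = -29161$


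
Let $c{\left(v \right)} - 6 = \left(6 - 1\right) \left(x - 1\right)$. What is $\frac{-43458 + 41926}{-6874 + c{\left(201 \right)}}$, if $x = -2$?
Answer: $\frac{1532}{6883} \approx 0.22258$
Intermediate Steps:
$c{\left(v \right)} = -9$ ($c{\left(v \right)} = 6 + \left(6 - 1\right) \left(-2 - 1\right) = 6 + 5 \left(-2 - 1\right) = 6 + 5 \left(-3\right) = 6 - 15 = -9$)
$\frac{-43458 + 41926}{-6874 + c{\left(201 \right)}} = \frac{-43458 + 41926}{-6874 - 9} = - \frac{1532}{-6883} = \left(-1532\right) \left(- \frac{1}{6883}\right) = \frac{1532}{6883}$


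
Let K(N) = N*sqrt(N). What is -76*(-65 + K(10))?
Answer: 4940 - 760*sqrt(10) ≈ 2536.7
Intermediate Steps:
K(N) = N**(3/2)
-76*(-65 + K(10)) = -76*(-65 + 10**(3/2)) = -76*(-65 + 10*sqrt(10)) = 4940 - 760*sqrt(10)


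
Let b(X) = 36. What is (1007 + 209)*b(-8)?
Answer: 43776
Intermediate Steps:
(1007 + 209)*b(-8) = (1007 + 209)*36 = 1216*36 = 43776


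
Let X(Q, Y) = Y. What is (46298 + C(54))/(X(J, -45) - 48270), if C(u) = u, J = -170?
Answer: -46352/48315 ≈ -0.95937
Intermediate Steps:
(46298 + C(54))/(X(J, -45) - 48270) = (46298 + 54)/(-45 - 48270) = 46352/(-48315) = 46352*(-1/48315) = -46352/48315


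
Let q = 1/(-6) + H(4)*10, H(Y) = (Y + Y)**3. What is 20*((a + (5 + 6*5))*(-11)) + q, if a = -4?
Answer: -10201/6 ≈ -1700.2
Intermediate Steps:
H(Y) = 8*Y**3 (H(Y) = (2*Y)**3 = 8*Y**3)
q = 30719/6 (q = 1/(-6) + (8*4**3)*10 = 1*(-1/6) + (8*64)*10 = -1/6 + 512*10 = -1/6 + 5120 = 30719/6 ≈ 5119.8)
20*((a + (5 + 6*5))*(-11)) + q = 20*((-4 + (5 + 6*5))*(-11)) + 30719/6 = 20*((-4 + (5 + 30))*(-11)) + 30719/6 = 20*((-4 + 35)*(-11)) + 30719/6 = 20*(31*(-11)) + 30719/6 = 20*(-341) + 30719/6 = -6820 + 30719/6 = -10201/6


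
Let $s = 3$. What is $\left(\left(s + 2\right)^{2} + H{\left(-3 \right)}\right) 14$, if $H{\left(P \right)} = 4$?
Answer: $406$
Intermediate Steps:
$\left(\left(s + 2\right)^{2} + H{\left(-3 \right)}\right) 14 = \left(\left(3 + 2\right)^{2} + 4\right) 14 = \left(5^{2} + 4\right) 14 = \left(25 + 4\right) 14 = 29 \cdot 14 = 406$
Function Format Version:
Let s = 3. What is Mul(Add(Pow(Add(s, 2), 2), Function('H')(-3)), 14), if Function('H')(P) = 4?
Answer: 406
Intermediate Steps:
Mul(Add(Pow(Add(s, 2), 2), Function('H')(-3)), 14) = Mul(Add(Pow(Add(3, 2), 2), 4), 14) = Mul(Add(Pow(5, 2), 4), 14) = Mul(Add(25, 4), 14) = Mul(29, 14) = 406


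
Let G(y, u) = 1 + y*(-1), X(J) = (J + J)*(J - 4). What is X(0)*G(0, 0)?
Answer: 0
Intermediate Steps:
X(J) = 2*J*(-4 + J) (X(J) = (2*J)*(-4 + J) = 2*J*(-4 + J))
G(y, u) = 1 - y
X(0)*G(0, 0) = (2*0*(-4 + 0))*(1 - 1*0) = (2*0*(-4))*(1 + 0) = 0*1 = 0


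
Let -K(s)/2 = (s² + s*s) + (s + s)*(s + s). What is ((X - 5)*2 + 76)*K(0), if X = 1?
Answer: 0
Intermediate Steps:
K(s) = -12*s² (K(s) = -2*((s² + s*s) + (s + s)*(s + s)) = -2*((s² + s²) + (2*s)*(2*s)) = -2*(2*s² + 4*s²) = -12*s²)
((X - 5)*2 + 76)*K(0) = ((1 - 5)*2 + 76)*(-12*0²) = (-4*2 + 76)*(-12*0) = (-8 + 76)*0 = 68*0 = 0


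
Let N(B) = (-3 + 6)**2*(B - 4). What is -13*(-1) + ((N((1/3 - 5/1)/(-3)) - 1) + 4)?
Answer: -6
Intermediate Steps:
N(B) = -36 + 9*B (N(B) = 3**2*(-4 + B) = 9*(-4 + B) = -36 + 9*B)
-13*(-1) + ((N((1/3 - 5/1)/(-3)) - 1) + 4) = -13*(-1) + (((-36 + 9*((1/3 - 5/1)/(-3))) - 1) + 4) = 13 + (((-36 + 9*((1*(1/3) - 5*1)*(-1/3))) - 1) + 4) = 13 + (((-36 + 9*((1/3 - 5)*(-1/3))) - 1) + 4) = 13 + (((-36 + 9*(-14/3*(-1/3))) - 1) + 4) = 13 + (((-36 + 9*(14/9)) - 1) + 4) = 13 + (((-36 + 14) - 1) + 4) = 13 + ((-22 - 1) + 4) = 13 + (-23 + 4) = 13 - 19 = -6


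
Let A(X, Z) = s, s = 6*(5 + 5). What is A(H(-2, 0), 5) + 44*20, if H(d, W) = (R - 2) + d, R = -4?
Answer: 940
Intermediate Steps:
H(d, W) = -6 + d (H(d, W) = (-4 - 2) + d = -6 + d)
s = 60 (s = 6*10 = 60)
A(X, Z) = 60
A(H(-2, 0), 5) + 44*20 = 60 + 44*20 = 60 + 880 = 940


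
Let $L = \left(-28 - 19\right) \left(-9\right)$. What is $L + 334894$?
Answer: $335317$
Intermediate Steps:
$L = 423$ ($L = \left(-47\right) \left(-9\right) = 423$)
$L + 334894 = 423 + 334894 = 335317$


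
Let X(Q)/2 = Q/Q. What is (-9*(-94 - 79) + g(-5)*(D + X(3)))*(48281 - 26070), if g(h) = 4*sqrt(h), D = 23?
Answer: 34582527 + 2221100*I*sqrt(5) ≈ 3.4583e+7 + 4.9665e+6*I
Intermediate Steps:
X(Q) = 2 (X(Q) = 2*(Q/Q) = 2*1 = 2)
(-9*(-94 - 79) + g(-5)*(D + X(3)))*(48281 - 26070) = (-9*(-94 - 79) + (4*sqrt(-5))*(23 + 2))*(48281 - 26070) = (-9*(-173) + (4*(I*sqrt(5)))*25)*22211 = (1557 + (4*I*sqrt(5))*25)*22211 = (1557 + 100*I*sqrt(5))*22211 = 34582527 + 2221100*I*sqrt(5)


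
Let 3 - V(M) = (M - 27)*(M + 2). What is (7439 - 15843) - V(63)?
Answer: -6067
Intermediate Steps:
V(M) = 3 - (-27 + M)*(2 + M) (V(M) = 3 - (M - 27)*(M + 2) = 3 - (-27 + M)*(2 + M))
(7439 - 15843) - V(63) = (7439 - 15843) - (57 - 1*63² + 25*63) = -8404 - (57 - 1*3969 + 1575) = -8404 - (57 - 3969 + 1575) = -8404 - 1*(-2337) = -8404 + 2337 = -6067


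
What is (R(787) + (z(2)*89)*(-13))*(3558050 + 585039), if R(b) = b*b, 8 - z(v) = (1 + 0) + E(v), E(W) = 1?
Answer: 2537339567003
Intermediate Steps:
z(v) = 6 (z(v) = 8 - ((1 + 0) + 1) = 8 - (1 + 1) = 8 - 1*2 = 8 - 2 = 6)
R(b) = b²
(R(787) + (z(2)*89)*(-13))*(3558050 + 585039) = (787² + (6*89)*(-13))*(3558050 + 585039) = (619369 + 534*(-13))*4143089 = (619369 - 6942)*4143089 = 612427*4143089 = 2537339567003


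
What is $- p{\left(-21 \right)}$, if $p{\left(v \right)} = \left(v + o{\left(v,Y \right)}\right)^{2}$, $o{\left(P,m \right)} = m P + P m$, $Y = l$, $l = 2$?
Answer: $-11025$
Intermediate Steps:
$Y = 2$
$o{\left(P,m \right)} = 2 P m$ ($o{\left(P,m \right)} = P m + P m = 2 P m$)
$p{\left(v \right)} = 25 v^{2}$ ($p{\left(v \right)} = \left(v + 2 v 2\right)^{2} = \left(v + 4 v\right)^{2} = \left(5 v\right)^{2} = 25 v^{2}$)
$- p{\left(-21 \right)} = - 25 \left(-21\right)^{2} = - 25 \cdot 441 = \left(-1\right) 11025 = -11025$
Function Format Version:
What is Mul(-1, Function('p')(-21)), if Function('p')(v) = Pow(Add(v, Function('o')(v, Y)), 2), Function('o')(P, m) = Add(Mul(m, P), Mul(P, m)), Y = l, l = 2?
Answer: -11025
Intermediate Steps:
Y = 2
Function('o')(P, m) = Mul(2, P, m) (Function('o')(P, m) = Add(Mul(P, m), Mul(P, m)) = Mul(2, P, m))
Function('p')(v) = Mul(25, Pow(v, 2)) (Function('p')(v) = Pow(Add(v, Mul(2, v, 2)), 2) = Pow(Add(v, Mul(4, v)), 2) = Pow(Mul(5, v), 2) = Mul(25, Pow(v, 2)))
Mul(-1, Function('p')(-21)) = Mul(-1, Mul(25, Pow(-21, 2))) = Mul(-1, Mul(25, 441)) = Mul(-1, 11025) = -11025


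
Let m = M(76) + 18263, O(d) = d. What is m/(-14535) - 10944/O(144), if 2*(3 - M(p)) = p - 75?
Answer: -249539/3230 ≈ -77.257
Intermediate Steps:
M(p) = 81/2 - p/2 (M(p) = 3 - (p - 75)/2 = 3 - (-75 + p)/2 = 3 + (75/2 - p/2) = 81/2 - p/2)
m = 36531/2 (m = (81/2 - ½*76) + 18263 = (81/2 - 38) + 18263 = 5/2 + 18263 = 36531/2 ≈ 18266.)
m/(-14535) - 10944/O(144) = (36531/2)/(-14535) - 10944/144 = (36531/2)*(-1/14535) - 10944*1/144 = -4059/3230 - 76 = -249539/3230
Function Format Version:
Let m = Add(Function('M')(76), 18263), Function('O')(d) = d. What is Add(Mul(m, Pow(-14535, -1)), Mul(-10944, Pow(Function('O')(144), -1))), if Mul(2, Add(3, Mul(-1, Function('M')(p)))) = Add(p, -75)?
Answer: Rational(-249539, 3230) ≈ -77.257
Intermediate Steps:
Function('M')(p) = Add(Rational(81, 2), Mul(Rational(-1, 2), p)) (Function('M')(p) = Add(3, Mul(Rational(-1, 2), Add(p, -75))) = Add(3, Mul(Rational(-1, 2), Add(-75, p))) = Add(3, Add(Rational(75, 2), Mul(Rational(-1, 2), p))) = Add(Rational(81, 2), Mul(Rational(-1, 2), p)))
m = Rational(36531, 2) (m = Add(Add(Rational(81, 2), Mul(Rational(-1, 2), 76)), 18263) = Add(Add(Rational(81, 2), -38), 18263) = Add(Rational(5, 2), 18263) = Rational(36531, 2) ≈ 18266.)
Add(Mul(m, Pow(-14535, -1)), Mul(-10944, Pow(Function('O')(144), -1))) = Add(Mul(Rational(36531, 2), Pow(-14535, -1)), Mul(-10944, Pow(144, -1))) = Add(Mul(Rational(36531, 2), Rational(-1, 14535)), Mul(-10944, Rational(1, 144))) = Add(Rational(-4059, 3230), -76) = Rational(-249539, 3230)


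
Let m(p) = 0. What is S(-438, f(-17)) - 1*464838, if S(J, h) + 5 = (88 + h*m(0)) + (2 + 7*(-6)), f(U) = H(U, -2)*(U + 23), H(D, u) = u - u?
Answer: -464795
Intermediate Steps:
H(D, u) = 0
f(U) = 0 (f(U) = 0*(U + 23) = 0*(23 + U) = 0)
S(J, h) = 43 (S(J, h) = -5 + ((88 + h*0) + (2 + 7*(-6))) = -5 + ((88 + 0) + (2 - 42)) = -5 + (88 - 40) = -5 + 48 = 43)
S(-438, f(-17)) - 1*464838 = 43 - 1*464838 = 43 - 464838 = -464795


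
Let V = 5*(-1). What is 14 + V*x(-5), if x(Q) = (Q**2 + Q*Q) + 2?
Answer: -246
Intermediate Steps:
x(Q) = 2 + 2*Q**2 (x(Q) = (Q**2 + Q**2) + 2 = 2*Q**2 + 2 = 2 + 2*Q**2)
V = -5
14 + V*x(-5) = 14 - 5*(2 + 2*(-5)**2) = 14 - 5*(2 + 2*25) = 14 - 5*(2 + 50) = 14 - 5*52 = 14 - 260 = -246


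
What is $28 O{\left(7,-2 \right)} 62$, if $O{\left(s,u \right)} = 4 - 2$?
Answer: $3472$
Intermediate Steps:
$O{\left(s,u \right)} = 2$ ($O{\left(s,u \right)} = 4 - 2 = 2$)
$28 O{\left(7,-2 \right)} 62 = 28 \cdot 2 \cdot 62 = 56 \cdot 62 = 3472$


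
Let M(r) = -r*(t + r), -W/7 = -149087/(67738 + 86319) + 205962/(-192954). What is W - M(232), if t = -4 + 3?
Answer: 265582446848600/4954319063 ≈ 53606.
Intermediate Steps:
t = -1
W = 70579624304/4954319063 (W = -7*(-149087/(67738 + 86319) + 205962/(-192954)) = -7*(-149087/154057 + 205962*(-1/192954)) = -7*(-149087*1/154057 - 34327/32159) = -7*(-149087/154057 - 34327/32159) = -7*(-10082803472/4954319063) = 70579624304/4954319063 ≈ 14.246)
M(r) = -r*(-1 + r)
W - M(232) = 70579624304/4954319063 - 232*(1 - 1*232) = 70579624304/4954319063 - 232*(1 - 232) = 70579624304/4954319063 - 232*(-231) = 70579624304/4954319063 - 1*(-53592) = 70579624304/4954319063 + 53592 = 265582446848600/4954319063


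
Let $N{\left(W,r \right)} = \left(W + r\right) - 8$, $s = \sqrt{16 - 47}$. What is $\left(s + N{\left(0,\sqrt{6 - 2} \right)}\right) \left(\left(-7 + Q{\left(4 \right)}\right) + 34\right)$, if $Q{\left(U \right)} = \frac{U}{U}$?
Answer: $-168 + 28 i \sqrt{31} \approx -168.0 + 155.9 i$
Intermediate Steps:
$Q{\left(U \right)} = 1$
$s = i \sqrt{31}$ ($s = \sqrt{-31} = i \sqrt{31} \approx 5.5678 i$)
$N{\left(W,r \right)} = -8 + W + r$
$\left(s + N{\left(0,\sqrt{6 - 2} \right)}\right) \left(\left(-7 + Q{\left(4 \right)}\right) + 34\right) = \left(i \sqrt{31} + \left(-8 + 0 + \sqrt{6 - 2}\right)\right) \left(\left(-7 + 1\right) + 34\right) = \left(i \sqrt{31} + \left(-8 + 0 + \sqrt{4}\right)\right) \left(-6 + 34\right) = \left(i \sqrt{31} + \left(-8 + 0 + 2\right)\right) 28 = \left(i \sqrt{31} - 6\right) 28 = \left(-6 + i \sqrt{31}\right) 28 = -168 + 28 i \sqrt{31}$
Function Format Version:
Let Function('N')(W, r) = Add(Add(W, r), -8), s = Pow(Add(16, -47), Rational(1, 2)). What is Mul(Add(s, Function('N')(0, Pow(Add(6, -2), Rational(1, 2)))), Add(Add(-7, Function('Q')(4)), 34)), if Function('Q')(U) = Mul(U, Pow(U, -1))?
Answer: Add(-168, Mul(28, I, Pow(31, Rational(1, 2)))) ≈ Add(-168.00, Mul(155.90, I))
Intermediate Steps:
Function('Q')(U) = 1
s = Mul(I, Pow(31, Rational(1, 2))) (s = Pow(-31, Rational(1, 2)) = Mul(I, Pow(31, Rational(1, 2))) ≈ Mul(5.5678, I))
Function('N')(W, r) = Add(-8, W, r)
Mul(Add(s, Function('N')(0, Pow(Add(6, -2), Rational(1, 2)))), Add(Add(-7, Function('Q')(4)), 34)) = Mul(Add(Mul(I, Pow(31, Rational(1, 2))), Add(-8, 0, Pow(Add(6, -2), Rational(1, 2)))), Add(Add(-7, 1), 34)) = Mul(Add(Mul(I, Pow(31, Rational(1, 2))), Add(-8, 0, Pow(4, Rational(1, 2)))), Add(-6, 34)) = Mul(Add(Mul(I, Pow(31, Rational(1, 2))), Add(-8, 0, 2)), 28) = Mul(Add(Mul(I, Pow(31, Rational(1, 2))), -6), 28) = Mul(Add(-6, Mul(I, Pow(31, Rational(1, 2)))), 28) = Add(-168, Mul(28, I, Pow(31, Rational(1, 2))))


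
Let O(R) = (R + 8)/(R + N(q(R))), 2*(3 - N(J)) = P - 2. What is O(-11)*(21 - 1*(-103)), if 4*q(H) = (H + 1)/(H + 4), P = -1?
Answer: 744/13 ≈ 57.231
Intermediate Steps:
q(H) = (1 + H)/(4*(4 + H)) (q(H) = ((H + 1)/(H + 4))/4 = ((1 + H)/(4 + H))/4 = (1 + H)/(4*(4 + H)))
N(J) = 9/2 (N(J) = 3 - (-1 - 2)/2 = 3 - 1/2*(-3) = 3 + 3/2 = 9/2)
O(R) = (8 + R)/(9/2 + R) (O(R) = (R + 8)/(R + 9/2) = (8 + R)/(9/2 + R))
O(-11)*(21 - 1*(-103)) = (2*(8 - 11)/(9 + 2*(-11)))*(21 - 1*(-103)) = (2*(-3)/(9 - 22))*(21 + 103) = (2*(-3)/(-13))*124 = (2*(-1/13)*(-3))*124 = (6/13)*124 = 744/13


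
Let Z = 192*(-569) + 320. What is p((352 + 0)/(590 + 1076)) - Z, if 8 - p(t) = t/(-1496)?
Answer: 1542642698/14161 ≈ 1.0894e+5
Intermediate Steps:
p(t) = 8 + t/1496 (p(t) = 8 - t/(-1496) = 8 - t*(-1)/1496 = 8 - (-1)*t/1496 = 8 + t/1496)
Z = -108928 (Z = -109248 + 320 = -108928)
p((352 + 0)/(590 + 1076)) - Z = (8 + ((352 + 0)/(590 + 1076))/1496) - 1*(-108928) = (8 + (352/1666)/1496) + 108928 = (8 + (352*(1/1666))/1496) + 108928 = (8 + (1/1496)*(176/833)) + 108928 = (8 + 2/14161) + 108928 = 113290/14161 + 108928 = 1542642698/14161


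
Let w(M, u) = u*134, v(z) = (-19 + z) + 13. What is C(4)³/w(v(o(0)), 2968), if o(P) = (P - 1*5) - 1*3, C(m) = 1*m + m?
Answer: 32/24857 ≈ 0.0012874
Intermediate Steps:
C(m) = 2*m (C(m) = m + m = 2*m)
o(P) = -8 + P (o(P) = (P - 5) - 3 = (-5 + P) - 3 = -8 + P)
v(z) = -6 + z
w(M, u) = 134*u
C(4)³/w(v(o(0)), 2968) = (2*4)³/((134*2968)) = 8³/397712 = 512*(1/397712) = 32/24857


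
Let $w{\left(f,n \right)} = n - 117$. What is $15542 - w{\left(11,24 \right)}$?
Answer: $15635$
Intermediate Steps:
$w{\left(f,n \right)} = -117 + n$ ($w{\left(f,n \right)} = n - 117 = -117 + n$)
$15542 - w{\left(11,24 \right)} = 15542 - \left(-117 + 24\right) = 15542 - -93 = 15542 + 93 = 15635$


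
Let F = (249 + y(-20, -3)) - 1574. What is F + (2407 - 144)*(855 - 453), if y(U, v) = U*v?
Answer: 908461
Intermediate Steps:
F = -1265 (F = (249 - 20*(-3)) - 1574 = (249 + 60) - 1574 = 309 - 1574 = -1265)
F + (2407 - 144)*(855 - 453) = -1265 + (2407 - 144)*(855 - 453) = -1265 + 2263*402 = -1265 + 909726 = 908461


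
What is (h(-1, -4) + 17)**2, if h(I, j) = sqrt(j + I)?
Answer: (17 + I*sqrt(5))**2 ≈ 284.0 + 76.026*I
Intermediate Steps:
h(I, j) = sqrt(I + j)
(h(-1, -4) + 17)**2 = (sqrt(-1 - 4) + 17)**2 = (sqrt(-5) + 17)**2 = (I*sqrt(5) + 17)**2 = (17 + I*sqrt(5))**2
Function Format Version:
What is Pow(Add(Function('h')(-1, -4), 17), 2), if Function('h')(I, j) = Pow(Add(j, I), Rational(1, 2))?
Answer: Pow(Add(17, Mul(I, Pow(5, Rational(1, 2)))), 2) ≈ Add(284.00, Mul(76.026, I))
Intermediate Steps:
Function('h')(I, j) = Pow(Add(I, j), Rational(1, 2))
Pow(Add(Function('h')(-1, -4), 17), 2) = Pow(Add(Pow(Add(-1, -4), Rational(1, 2)), 17), 2) = Pow(Add(Pow(-5, Rational(1, 2)), 17), 2) = Pow(Add(Mul(I, Pow(5, Rational(1, 2))), 17), 2) = Pow(Add(17, Mul(I, Pow(5, Rational(1, 2)))), 2)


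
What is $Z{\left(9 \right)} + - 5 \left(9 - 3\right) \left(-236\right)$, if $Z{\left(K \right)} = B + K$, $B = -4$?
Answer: $7085$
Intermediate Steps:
$Z{\left(K \right)} = -4 + K$
$Z{\left(9 \right)} + - 5 \left(9 - 3\right) \left(-236\right) = \left(-4 + 9\right) + - 5 \left(9 - 3\right) \left(-236\right) = 5 + \left(-5\right) 6 \left(-236\right) = 5 - -7080 = 5 + 7080 = 7085$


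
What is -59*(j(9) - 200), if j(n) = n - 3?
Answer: 11446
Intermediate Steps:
j(n) = -3 + n
-59*(j(9) - 200) = -59*((-3 + 9) - 200) = -59*(6 - 200) = -59*(-194) = 11446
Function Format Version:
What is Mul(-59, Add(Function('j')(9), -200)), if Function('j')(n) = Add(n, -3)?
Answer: 11446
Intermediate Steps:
Function('j')(n) = Add(-3, n)
Mul(-59, Add(Function('j')(9), -200)) = Mul(-59, Add(Add(-3, 9), -200)) = Mul(-59, Add(6, -200)) = Mul(-59, -194) = 11446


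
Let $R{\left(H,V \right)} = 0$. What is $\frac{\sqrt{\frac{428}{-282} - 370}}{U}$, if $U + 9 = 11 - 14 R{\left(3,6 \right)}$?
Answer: $\frac{2 i \sqrt{461634}}{141} \approx 9.6374 i$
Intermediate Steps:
$U = 2$ ($U = -9 + \left(11 - 0\right) = -9 + \left(11 + 0\right) = -9 + 11 = 2$)
$\frac{\sqrt{\frac{428}{-282} - 370}}{U} = \frac{\sqrt{\frac{428}{-282} - 370}}{2} = \sqrt{428 \left(- \frac{1}{282}\right) - 370} \cdot \frac{1}{2} = \sqrt{- \frac{214}{141} - 370} \cdot \frac{1}{2} = \sqrt{- \frac{52384}{141}} \cdot \frac{1}{2} = \frac{4 i \sqrt{461634}}{141} \cdot \frac{1}{2} = \frac{2 i \sqrt{461634}}{141}$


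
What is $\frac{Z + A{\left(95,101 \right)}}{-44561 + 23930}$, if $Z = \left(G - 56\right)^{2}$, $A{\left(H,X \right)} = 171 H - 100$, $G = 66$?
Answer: $- \frac{5415}{6877} \approx -0.78741$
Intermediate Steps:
$A{\left(H,X \right)} = -100 + 171 H$
$Z = 100$ ($Z = \left(66 - 56\right)^{2} = 10^{2} = 100$)
$\frac{Z + A{\left(95,101 \right)}}{-44561 + 23930} = \frac{100 + \left(-100 + 171 \cdot 95\right)}{-44561 + 23930} = \frac{100 + \left(-100 + 16245\right)}{-20631} = \left(100 + 16145\right) \left(- \frac{1}{20631}\right) = 16245 \left(- \frac{1}{20631}\right) = - \frac{5415}{6877}$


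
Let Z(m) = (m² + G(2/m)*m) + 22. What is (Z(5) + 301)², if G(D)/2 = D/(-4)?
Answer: 120409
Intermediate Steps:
G(D) = -D/2 (G(D) = 2*(D/(-4)) = 2*(D*(-¼)) = 2*(-D/4) = -D/2)
Z(m) = 21 + m² (Z(m) = (m² + (-1/m)*m) + 22 = (m² - 1) + 22 = (-1 + m²) + 22 = 21 + m²)
(Z(5) + 301)² = ((21 + 5²) + 301)² = ((21 + 25) + 301)² = (46 + 301)² = 347² = 120409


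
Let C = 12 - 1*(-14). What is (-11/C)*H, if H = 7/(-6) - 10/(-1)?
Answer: -583/156 ≈ -3.7372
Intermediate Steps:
C = 26 (C = 12 + 14 = 26)
H = 53/6 (H = 7*(-⅙) - 10*(-1) = -7/6 + 10 = 53/6 ≈ 8.8333)
(-11/C)*H = -11/26*(53/6) = -11*1/26*(53/6) = -11/26*53/6 = -583/156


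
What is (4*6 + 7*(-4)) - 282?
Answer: -286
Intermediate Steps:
(4*6 + 7*(-4)) - 282 = (24 - 28) - 282 = -4 - 282 = -286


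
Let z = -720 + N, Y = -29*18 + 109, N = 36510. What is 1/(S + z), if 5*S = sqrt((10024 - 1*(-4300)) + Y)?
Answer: 298250/10674362863 - 5*sqrt(13911)/32023088589 ≈ 2.7922e-5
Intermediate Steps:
Y = -413 (Y = -522 + 109 = -413)
S = sqrt(13911)/5 (S = sqrt((10024 - 1*(-4300)) - 413)/5 = sqrt((10024 + 4300) - 413)/5 = sqrt(14324 - 413)/5 = sqrt(13911)/5 ≈ 23.589)
z = 35790 (z = -720 + 36510 = 35790)
1/(S + z) = 1/(sqrt(13911)/5 + 35790) = 1/(35790 + sqrt(13911)/5)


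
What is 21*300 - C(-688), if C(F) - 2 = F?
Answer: 6986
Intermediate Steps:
C(F) = 2 + F
21*300 - C(-688) = 21*300 - (2 - 688) = 6300 - 1*(-686) = 6300 + 686 = 6986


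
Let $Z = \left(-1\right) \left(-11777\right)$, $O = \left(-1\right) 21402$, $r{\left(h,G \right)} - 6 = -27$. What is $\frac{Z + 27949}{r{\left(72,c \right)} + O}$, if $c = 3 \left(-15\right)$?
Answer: $- \frac{13242}{7141} \approx -1.8544$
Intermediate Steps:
$c = -45$
$r{\left(h,G \right)} = -21$ ($r{\left(h,G \right)} = 6 - 27 = -21$)
$O = -21402$
$Z = 11777$
$\frac{Z + 27949}{r{\left(72,c \right)} + O} = \frac{11777 + 27949}{-21 - 21402} = \frac{39726}{-21423} = 39726 \left(- \frac{1}{21423}\right) = - \frac{13242}{7141}$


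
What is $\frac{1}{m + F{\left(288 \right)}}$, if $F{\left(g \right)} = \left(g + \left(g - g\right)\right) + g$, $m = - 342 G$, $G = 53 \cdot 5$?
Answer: $- \frac{1}{90054} \approx -1.1104 \cdot 10^{-5}$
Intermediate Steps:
$G = 265$
$m = -90630$ ($m = \left(-342\right) 265 = -90630$)
$F{\left(g \right)} = 2 g$ ($F{\left(g \right)} = \left(g + 0\right) + g = g + g = 2 g$)
$\frac{1}{m + F{\left(288 \right)}} = \frac{1}{-90630 + 2 \cdot 288} = \frac{1}{-90630 + 576} = \frac{1}{-90054} = - \frac{1}{90054}$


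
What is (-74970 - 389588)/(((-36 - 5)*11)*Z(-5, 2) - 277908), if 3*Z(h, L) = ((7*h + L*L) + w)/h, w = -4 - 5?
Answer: 696837/418666 ≈ 1.6644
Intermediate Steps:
w = -9
Z(h, L) = (-9 + L² + 7*h)/(3*h) (Z(h, L) = (((7*h + L*L) - 9)/h)/3 = (((7*h + L²) - 9)/h)/3 = (((L² + 7*h) - 9)/h)/3 = ((-9 + L² + 7*h)/h)/3 = (-9 + L² + 7*h)/(3*h))
(-74970 - 389588)/(((-36 - 5)*11)*Z(-5, 2) - 277908) = (-74970 - 389588)/(((-36 - 5)*11)*((⅓)*(-9 + 2² + 7*(-5))/(-5)) - 277908) = -464558/((-41*11)*((⅓)*(-⅕)*(-9 + 4 - 35)) - 277908) = -464558/(-451*(-1)*(-40)/(3*5) - 277908) = -464558/(-451*8/3 - 277908) = -464558/(-3608/3 - 277908) = -464558/(-837332/3) = -464558*(-3/837332) = 696837/418666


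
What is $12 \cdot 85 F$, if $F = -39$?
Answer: $-39780$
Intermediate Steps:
$12 \cdot 85 F = 12 \cdot 85 \left(-39\right) = 1020 \left(-39\right) = -39780$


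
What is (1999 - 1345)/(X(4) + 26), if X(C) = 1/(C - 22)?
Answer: 11772/467 ≈ 25.208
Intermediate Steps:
X(C) = 1/(-22 + C)
(1999 - 1345)/(X(4) + 26) = (1999 - 1345)/(1/(-22 + 4) + 26) = 654/(1/(-18) + 26) = 654/(-1/18 + 26) = 654/(467/18) = 654*(18/467) = 11772/467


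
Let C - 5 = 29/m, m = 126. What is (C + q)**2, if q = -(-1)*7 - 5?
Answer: 829921/15876 ≈ 52.275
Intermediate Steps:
q = 2 (q = -1*(-7) - 5 = 7 - 5 = 2)
C = 659/126 (C = 5 + 29/126 = 659/126 ≈ 5.2302)
(C + q)**2 = (659/126 + 2)**2 = (911/126)**2 = 829921/15876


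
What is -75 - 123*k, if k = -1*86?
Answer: 10503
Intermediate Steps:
k = -86
-75 - 123*k = -75 - 123*(-86) = -75 + 10578 = 10503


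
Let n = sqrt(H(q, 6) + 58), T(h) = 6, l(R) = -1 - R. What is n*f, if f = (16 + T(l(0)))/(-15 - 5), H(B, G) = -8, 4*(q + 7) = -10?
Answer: -11*sqrt(2)/2 ≈ -7.7782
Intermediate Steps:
q = -19/2 (q = -7 + (1/4)*(-10) = -7 - 5/2 = -19/2 ≈ -9.5000)
f = -11/10 (f = (16 + 6)/(-15 - 5) = 22/(-20) = 22*(-1/20) = -11/10 ≈ -1.1000)
n = 5*sqrt(2) (n = sqrt(-8 + 58) = sqrt(50) = 5*sqrt(2) ≈ 7.0711)
n*f = (5*sqrt(2))*(-11/10) = -11*sqrt(2)/2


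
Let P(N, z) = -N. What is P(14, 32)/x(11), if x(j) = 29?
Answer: -14/29 ≈ -0.48276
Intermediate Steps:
P(14, 32)/x(11) = -1*14/29 = -14*1/29 = -14/29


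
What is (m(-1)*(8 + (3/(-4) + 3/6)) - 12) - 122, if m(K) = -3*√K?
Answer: -134 - 93*I/4 ≈ -134.0 - 23.25*I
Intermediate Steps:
(m(-1)*(8 + (3/(-4) + 3/6)) - 12) - 122 = ((-3*I)*(8 + (3/(-4) + 3/6)) - 12) - 122 = ((-3*I)*(8 + (3*(-¼) + 3*(⅙))) - 12) - 122 = ((-3*I)*(8 + (-¾ + ½)) - 12) - 122 = ((-3*I)*(8 - ¼) - 12) - 122 = (-3*I*(31/4) - 12) - 122 = (-93*I/4 - 12) - 122 = (-12 - 93*I/4) - 122 = -134 - 93*I/4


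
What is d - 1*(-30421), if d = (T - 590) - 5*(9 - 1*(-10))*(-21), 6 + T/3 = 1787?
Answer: 37169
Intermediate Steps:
T = 5343 (T = -18 + 3*1787 = -18 + 5361 = 5343)
d = 6748 (d = (5343 - 590) - 5*(9 - 1*(-10))*(-21) = 4753 - 5*(9 + 10)*(-21) = 4753 - 5*19*(-21) = 4753 - 95*(-21) = 4753 + 1995 = 6748)
d - 1*(-30421) = 6748 - 1*(-30421) = 6748 + 30421 = 37169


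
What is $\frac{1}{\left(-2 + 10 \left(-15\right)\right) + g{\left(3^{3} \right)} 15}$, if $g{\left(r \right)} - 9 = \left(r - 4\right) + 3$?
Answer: $\frac{1}{373} \approx 0.002681$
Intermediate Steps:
$g{\left(r \right)} = 8 + r$ ($g{\left(r \right)} = 9 + \left(\left(r - 4\right) + 3\right) = 9 + \left(\left(-4 + r\right) + 3\right) = 9 + \left(-1 + r\right) = 8 + r$)
$\frac{1}{\left(-2 + 10 \left(-15\right)\right) + g{\left(3^{3} \right)} 15} = \frac{1}{\left(-2 + 10 \left(-15\right)\right) + \left(8 + 3^{3}\right) 15} = \frac{1}{\left(-2 - 150\right) + \left(8 + 27\right) 15} = \frac{1}{-152 + 35 \cdot 15} = \frac{1}{-152 + 525} = \frac{1}{373}$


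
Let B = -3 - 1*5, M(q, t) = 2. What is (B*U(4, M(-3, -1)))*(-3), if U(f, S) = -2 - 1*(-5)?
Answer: 72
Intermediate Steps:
U(f, S) = 3 (U(f, S) = -2 + 5 = 3)
B = -8 (B = -3 - 5 = -8)
(B*U(4, M(-3, -1)))*(-3) = -8*3*(-3) = -24*(-3) = 72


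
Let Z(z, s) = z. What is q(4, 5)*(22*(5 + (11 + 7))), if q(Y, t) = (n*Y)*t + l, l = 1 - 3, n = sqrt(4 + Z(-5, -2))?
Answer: -1012 + 10120*I ≈ -1012.0 + 10120.0*I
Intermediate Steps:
n = I (n = sqrt(4 - 5) = sqrt(-1) = I ≈ 1.0*I)
l = -2
q(Y, t) = -2 + I*Y*t (q(Y, t) = (I*Y)*t - 2 = I*Y*t - 2 = -2 + I*Y*t)
q(4, 5)*(22*(5 + (11 + 7))) = (-2 + I*4*5)*(22*(5 + (11 + 7))) = (-2 + 20*I)*(22*(5 + 18)) = (-2 + 20*I)*(22*23) = (-2 + 20*I)*506 = -1012 + 10120*I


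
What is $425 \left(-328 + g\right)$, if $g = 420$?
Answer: $39100$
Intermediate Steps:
$425 \left(-328 + g\right) = 425 \left(-328 + 420\right) = 425 \cdot 92 = 39100$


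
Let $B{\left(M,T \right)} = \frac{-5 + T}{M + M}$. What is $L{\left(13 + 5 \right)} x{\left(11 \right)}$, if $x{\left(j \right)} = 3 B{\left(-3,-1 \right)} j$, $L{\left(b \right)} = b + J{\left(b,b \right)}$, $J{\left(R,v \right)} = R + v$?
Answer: $1782$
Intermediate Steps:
$B{\left(M,T \right)} = \frac{-5 + T}{2 M}$
$L{\left(b \right)} = 3 b$ ($L{\left(b \right)} = b + \left(b + b\right) = b + 2 b = 3 b$)
$x{\left(j \right)} = 3 j$ ($x{\left(j \right)} = 3 \frac{-5 - 1}{2 \left(-3\right)} j = 3 \cdot \frac{1}{2} \left(- \frac{1}{3}\right) \left(-6\right) j = 3 \cdot 1 j = 3 j$)
$L{\left(13 + 5 \right)} x{\left(11 \right)} = 3 \left(13 + 5\right) 3 \cdot 11 = 3 \cdot 18 \cdot 33 = 54 \cdot 33 = 1782$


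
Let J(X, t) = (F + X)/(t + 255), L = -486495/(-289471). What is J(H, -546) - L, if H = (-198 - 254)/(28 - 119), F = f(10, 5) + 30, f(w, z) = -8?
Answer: -49792073/28078687 ≈ -1.7733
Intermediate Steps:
F = 22 (F = -8 + 30 = 22)
L = 486495/289471 (L = -486495*(-1/289471) = 486495/289471 ≈ 1.6806)
H = 452/91 (H = -452/(-91) = -452*(-1/91) = 452/91 ≈ 4.9670)
J(X, t) = (22 + X)/(255 + t) (J(X, t) = (22 + X)/(t + 255) = (22 + X)/(255 + t))
J(H, -546) - L = (22 + 452/91)/(255 - 546) - 1*486495/289471 = (2454/91)/(-291) - 486495/289471 = -1/291*2454/91 - 486495/289471 = -818/8827 - 486495/289471 = -49792073/28078687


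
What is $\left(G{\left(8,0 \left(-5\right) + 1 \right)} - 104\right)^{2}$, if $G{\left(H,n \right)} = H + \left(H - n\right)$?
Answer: $7921$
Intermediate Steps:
$G{\left(H,n \right)} = - n + 2 H$
$\left(G{\left(8,0 \left(-5\right) + 1 \right)} - 104\right)^{2} = \left(\left(- (0 \left(-5\right) + 1) + 2 \cdot 8\right) - 104\right)^{2} = \left(\left(- (0 + 1) + 16\right) - 104\right)^{2} = \left(\left(\left(-1\right) 1 + 16\right) - 104\right)^{2} = \left(\left(-1 + 16\right) - 104\right)^{2} = \left(15 - 104\right)^{2} = \left(-89\right)^{2} = 7921$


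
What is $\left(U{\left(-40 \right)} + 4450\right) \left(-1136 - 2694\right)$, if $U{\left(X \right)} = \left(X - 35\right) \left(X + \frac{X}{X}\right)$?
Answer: $-28246250$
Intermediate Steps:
$U{\left(X \right)} = \left(1 + X\right) \left(-35 + X\right)$ ($U{\left(X \right)} = \left(-35 + X\right) \left(X + 1\right) = \left(-35 + X\right) \left(1 + X\right) = \left(1 + X\right) \left(-35 + X\right)$)
$\left(U{\left(-40 \right)} + 4450\right) \left(-1136 - 2694\right) = \left(\left(-35 + \left(-40\right)^{2} - -1360\right) + 4450\right) \left(-1136 - 2694\right) = \left(\left(-35 + 1600 + 1360\right) + 4450\right) \left(-3830\right) = \left(2925 + 4450\right) \left(-3830\right) = 7375 \left(-3830\right) = -28246250$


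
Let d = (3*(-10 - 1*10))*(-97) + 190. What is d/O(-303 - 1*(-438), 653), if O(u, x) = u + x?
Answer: 3005/394 ≈ 7.6269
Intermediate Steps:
d = 6010 (d = (3*(-10 - 10))*(-97) + 190 = (3*(-20))*(-97) + 190 = -60*(-97) + 190 = 5820 + 190 = 6010)
d/O(-303 - 1*(-438), 653) = 6010/((-303 - 1*(-438)) + 653) = 6010/((-303 + 438) + 653) = 6010/(135 + 653) = 6010/788 = 6010*(1/788) = 3005/394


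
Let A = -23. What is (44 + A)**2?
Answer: 441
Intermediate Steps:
(44 + A)**2 = (44 - 23)**2 = 21**2 = 441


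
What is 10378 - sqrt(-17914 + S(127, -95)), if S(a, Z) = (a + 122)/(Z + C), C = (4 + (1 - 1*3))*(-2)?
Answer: 10378 - I*sqrt(19511085)/33 ≈ 10378.0 - 133.85*I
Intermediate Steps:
C = -4 (C = (4 + (1 - 3))*(-2) = (4 - 2)*(-2) = 2*(-2) = -4)
S(a, Z) = (122 + a)/(-4 + Z) (S(a, Z) = (a + 122)/(Z - 4) = (122 + a)/(-4 + Z))
10378 - sqrt(-17914 + S(127, -95)) = 10378 - sqrt(-17914 + (122 + 127)/(-4 - 95)) = 10378 - sqrt(-17914 + 249/(-99)) = 10378 - sqrt(-17914 - 1/99*249) = 10378 - sqrt(-17914 - 83/33) = 10378 - sqrt(-591245/33) = 10378 - I*sqrt(19511085)/33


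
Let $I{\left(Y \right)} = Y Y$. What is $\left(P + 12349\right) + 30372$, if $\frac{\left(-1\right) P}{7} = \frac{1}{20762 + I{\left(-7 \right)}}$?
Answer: $\frac{127009532}{2973} \approx 42721.0$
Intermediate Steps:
$I{\left(Y \right)} = Y^{2}$
$P = - \frac{1}{2973}$ ($P = - \frac{7}{20762 + \left(-7\right)^{2}} = - \frac{7}{20762 + 49} = - \frac{7}{20811} = \left(-7\right) \frac{1}{20811} = - \frac{1}{2973} \approx -0.00033636$)
$\left(P + 12349\right) + 30372 = \left(- \frac{1}{2973} + 12349\right) + 30372 = \frac{36713576}{2973} + 30372 = \frac{127009532}{2973}$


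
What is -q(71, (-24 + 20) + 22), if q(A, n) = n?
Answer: -18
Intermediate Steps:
-q(71, (-24 + 20) + 22) = -((-24 + 20) + 22) = -(-4 + 22) = -1*18 = -18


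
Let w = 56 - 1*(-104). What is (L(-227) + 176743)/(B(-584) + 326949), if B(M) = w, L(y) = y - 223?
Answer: 176293/327109 ≈ 0.53894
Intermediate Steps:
L(y) = -223 + y
w = 160 (w = 56 + 104 = 160)
B(M) = 160
(L(-227) + 176743)/(B(-584) + 326949) = ((-223 - 227) + 176743)/(160 + 326949) = (-450 + 176743)/327109 = 176293*(1/327109) = 176293/327109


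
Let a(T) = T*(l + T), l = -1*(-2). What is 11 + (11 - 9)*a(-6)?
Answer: 59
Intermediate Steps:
l = 2
a(T) = T*(2 + T)
11 + (11 - 9)*a(-6) = 11 + (11 - 9)*(-6*(2 - 6)) = 11 + 2*(-6*(-4)) = 11 + 2*24 = 11 + 48 = 59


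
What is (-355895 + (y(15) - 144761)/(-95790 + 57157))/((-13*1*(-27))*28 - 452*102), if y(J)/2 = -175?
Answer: 1145762202/116787559 ≈ 9.8107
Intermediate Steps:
y(J) = -350 (y(J) = 2*(-175) = -350)
(-355895 + (y(15) - 144761)/(-95790 + 57157))/((-13*1*(-27))*28 - 452*102) = (-355895 + (-350 - 144761)/(-95790 + 57157))/((-13*1*(-27))*28 - 452*102) = (-355895 - 145111/(-38633))/(-13*(-27)*28 - 46104) = (-355895 - 145111*(-1/38633))/(351*28 - 46104) = (-355895 + 145111/38633)/(9828 - 46104) = -13749146424/38633/(-36276) = -13749146424/38633*(-1/36276) = 1145762202/116787559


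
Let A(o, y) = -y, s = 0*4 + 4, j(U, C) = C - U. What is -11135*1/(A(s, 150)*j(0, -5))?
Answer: -2227/150 ≈ -14.847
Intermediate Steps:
s = 4 (s = 0 + 4 = 4)
-11135*1/(A(s, 150)*j(0, -5)) = -11135*(-1/(150*(-5 - 1*0))) = -11135*(-1/(150*(-5 + 0))) = -11135/((-5*(-150))) = -11135/750 = -11135*1/750 = -2227/150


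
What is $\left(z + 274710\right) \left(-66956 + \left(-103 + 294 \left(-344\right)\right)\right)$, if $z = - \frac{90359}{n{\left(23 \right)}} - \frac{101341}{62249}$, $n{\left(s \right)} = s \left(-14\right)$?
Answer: $- \frac{927078774358265955}{20044178} \approx -4.6252 \cdot 10^{10}$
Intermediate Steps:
$n{\left(s \right)} = - 14 s$
$z = \frac{5592125589}{20044178}$ ($z = - \frac{90359}{\left(-14\right) 23} - \frac{101341}{62249} = - \frac{90359}{-322} - \frac{101341}{62249} = \left(-90359\right) \left(- \frac{1}{322}\right) - \frac{101341}{62249} = \frac{90359}{322} - \frac{101341}{62249} = \frac{5592125589}{20044178} \approx 278.99$)
$\left(z + 274710\right) \left(-66956 + \left(-103 + 294 \left(-344\right)\right)\right) = \left(\frac{5592125589}{20044178} + 274710\right) \left(-66956 + \left(-103 + 294 \left(-344\right)\right)\right) = \frac{5511928263969 \left(-66956 - 101239\right)}{20044178} = \frac{5511928263969}{20044178} \left(-168195\right) = - \frac{927078774358265955}{20044178}$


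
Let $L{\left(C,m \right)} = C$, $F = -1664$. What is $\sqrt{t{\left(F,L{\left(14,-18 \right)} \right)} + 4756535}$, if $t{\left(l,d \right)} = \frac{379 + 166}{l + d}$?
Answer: $\frac{\sqrt{517986625530}}{330} \approx 2180.9$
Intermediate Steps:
$t{\left(l,d \right)} = \frac{545}{d + l}$
$\sqrt{t{\left(F,L{\left(14,-18 \right)} \right)} + 4756535} = \sqrt{\frac{545}{14 - 1664} + 4756535} = \sqrt{\frac{545}{-1650} + 4756535} = \sqrt{545 \left(- \frac{1}{1650}\right) + 4756535} = \sqrt{- \frac{109}{330} + 4756535} = \sqrt{\frac{1569656441}{330}} = \frac{\sqrt{517986625530}}{330}$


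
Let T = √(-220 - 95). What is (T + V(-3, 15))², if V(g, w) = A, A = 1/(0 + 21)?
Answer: -138914/441 + 2*I*√35/7 ≈ -315.0 + 1.6903*I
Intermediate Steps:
A = 1/21 ≈ 0.047619
V(g, w) = 1/21
T = 3*I*√35 (T = √(-315) = 3*I*√35 ≈ 17.748*I)
(T + V(-3, 15))² = (3*I*√35 + 1/21)² = (1/21 + 3*I*√35)²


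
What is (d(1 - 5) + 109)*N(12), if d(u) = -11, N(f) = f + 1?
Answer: 1274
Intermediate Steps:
N(f) = 1 + f
(d(1 - 5) + 109)*N(12) = (-11 + 109)*(1 + 12) = 98*13 = 1274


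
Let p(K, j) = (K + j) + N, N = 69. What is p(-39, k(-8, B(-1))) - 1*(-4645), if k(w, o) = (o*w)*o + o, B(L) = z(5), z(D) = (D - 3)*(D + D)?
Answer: 1495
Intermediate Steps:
z(D) = 2*D*(-3 + D) (z(D) = (-3 + D)*(2*D) = 2*D*(-3 + D))
B(L) = 20 (B(L) = 2*5*(-3 + 5) = 2*5*2 = 20)
k(w, o) = o + w*o² (k(w, o) = w*o² + o = o + w*o²)
p(K, j) = 69 + K + j (p(K, j) = (K + j) + 69 = 69 + K + j)
p(-39, k(-8, B(-1))) - 1*(-4645) = (69 - 39 + 20*(1 + 20*(-8))) - 1*(-4645) = (69 - 39 + 20*(1 - 160)) + 4645 = (69 - 39 + 20*(-159)) + 4645 = (69 - 39 - 3180) + 4645 = -3150 + 4645 = 1495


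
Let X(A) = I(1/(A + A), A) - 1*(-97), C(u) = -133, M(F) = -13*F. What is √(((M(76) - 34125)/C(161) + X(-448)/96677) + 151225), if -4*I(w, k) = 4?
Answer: √10431303359864654/262409 ≈ 389.22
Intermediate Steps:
I(w, k) = -1 (I(w, k) = -¼*4 = -1)
X(A) = 96 (X(A) = -1 - 1*(-97) = -1 + 97 = 96)
√(((M(76) - 34125)/C(161) + X(-448)/96677) + 151225) = √(((-13*76 - 34125)/(-133) + 96/96677) + 151225) = √(((-988 - 34125)*(-1/133) + 96*(1/96677)) + 151225) = √((-35113*(-1/133) + 96/96677) + 151225) = √((35113/133 + 96/96677) + 151225) = √(484947467/1836863 + 151225) = √(278264554642/1836863) = √10431303359864654/262409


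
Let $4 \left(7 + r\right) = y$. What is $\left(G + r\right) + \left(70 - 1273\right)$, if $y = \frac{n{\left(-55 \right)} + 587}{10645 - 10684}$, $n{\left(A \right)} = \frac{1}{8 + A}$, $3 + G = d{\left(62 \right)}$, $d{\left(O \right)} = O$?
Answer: $- \frac{705560}{611} \approx -1154.8$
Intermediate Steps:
$G = 59$ ($G = -3 + 62 = 59$)
$y = - \frac{9196}{611}$ ($y = \frac{\frac{1}{8 - 55} + 587}{10645 - 10684} = \frac{\frac{1}{-47} + 587}{-39} = \left(- \frac{1}{47} + 587\right) \left(- \frac{1}{39}\right) = \frac{27588}{47} \left(- \frac{1}{39}\right) = - \frac{9196}{611} \approx -15.051$)
$r = - \frac{6576}{611}$ ($r = -7 + \frac{1}{4} \left(- \frac{9196}{611}\right) = -7 - \frac{2299}{611} = - \frac{6576}{611} \approx -10.763$)
$\left(G + r\right) + \left(70 - 1273\right) = \left(59 - \frac{6576}{611}\right) + \left(70 - 1273\right) = \frac{29473}{611} + \left(70 - 1273\right) = \frac{29473}{611} - 1203 = - \frac{705560}{611}$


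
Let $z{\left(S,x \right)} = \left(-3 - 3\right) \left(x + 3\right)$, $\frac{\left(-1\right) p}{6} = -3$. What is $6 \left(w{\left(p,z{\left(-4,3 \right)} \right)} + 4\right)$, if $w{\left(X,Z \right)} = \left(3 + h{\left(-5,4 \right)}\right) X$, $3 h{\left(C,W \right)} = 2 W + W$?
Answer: $780$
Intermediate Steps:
$h{\left(C,W \right)} = W$ ($h{\left(C,W \right)} = \frac{2 W + W}{3} = \frac{3 W}{3} = W$)
$p = 18$ ($p = \left(-6\right) \left(-3\right) = 18$)
$z{\left(S,x \right)} = -18 - 6 x$ ($z{\left(S,x \right)} = - 6 \left(3 + x\right) = -18 - 6 x$)
$w{\left(X,Z \right)} = 7 X$ ($w{\left(X,Z \right)} = \left(3 + 4\right) X = 7 X$)
$6 \left(w{\left(p,z{\left(-4,3 \right)} \right)} + 4\right) = 6 \left(7 \cdot 18 + 4\right) = 6 \left(126 + 4\right) = 6 \cdot 130 = 780$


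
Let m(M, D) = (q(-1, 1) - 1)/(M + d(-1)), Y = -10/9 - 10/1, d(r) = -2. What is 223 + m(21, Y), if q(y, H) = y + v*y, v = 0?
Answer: 4235/19 ≈ 222.89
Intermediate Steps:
Y = -100/9 (Y = -10*⅑ - 10*1 = -10/9 - 10 = -100/9 ≈ -11.111)
q(y, H) = y (q(y, H) = y + 0*y = y + 0 = y)
m(M, D) = -2/(-2 + M) (m(M, D) = (-1 - 1)/(M - 2) = -2/(-2 + M))
223 + m(21, Y) = 223 - 2/(-2 + 21) = 223 - 2/19 = 4235/19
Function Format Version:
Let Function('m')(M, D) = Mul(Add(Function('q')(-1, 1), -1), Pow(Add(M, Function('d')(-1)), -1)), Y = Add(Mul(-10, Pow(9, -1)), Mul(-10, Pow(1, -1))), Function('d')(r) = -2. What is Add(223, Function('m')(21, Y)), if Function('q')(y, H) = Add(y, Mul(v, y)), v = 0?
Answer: Rational(4235, 19) ≈ 222.89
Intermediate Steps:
Y = Rational(-100, 9) (Y = Add(Mul(-10, Rational(1, 9)), Mul(-10, 1)) = Add(Rational(-10, 9), -10) = Rational(-100, 9) ≈ -11.111)
Function('q')(y, H) = y (Function('q')(y, H) = Add(y, Mul(0, y)) = Add(y, 0) = y)
Function('m')(M, D) = Mul(-2, Pow(Add(-2, M), -1)) (Function('m')(M, D) = Mul(Add(-1, -1), Pow(Add(M, -2), -1)) = Mul(-2, Pow(Add(-2, M), -1)))
Add(223, Function('m')(21, Y)) = Add(223, Mul(-2, Pow(Add(-2, 21), -1))) = Add(223, Mul(-2, Pow(19, -1))) = Add(223, Mul(-2, Rational(1, 19))) = Add(223, Rational(-2, 19)) = Rational(4235, 19)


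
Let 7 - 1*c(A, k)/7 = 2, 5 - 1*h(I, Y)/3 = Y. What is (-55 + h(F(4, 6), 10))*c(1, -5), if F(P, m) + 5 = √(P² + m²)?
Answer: -2450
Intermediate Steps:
F(P, m) = -5 + √(P² + m²)
h(I, Y) = 15 - 3*Y
c(A, k) = 35 (c(A, k) = 49 - 7*2 = 49 - 14 = 35)
(-55 + h(F(4, 6), 10))*c(1, -5) = (-55 + (15 - 3*10))*35 = (-55 + (15 - 30))*35 = (-55 - 15)*35 = -70*35 = -2450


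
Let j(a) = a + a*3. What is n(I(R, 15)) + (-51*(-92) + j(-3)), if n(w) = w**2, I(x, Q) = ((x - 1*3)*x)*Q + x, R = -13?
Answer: 9658129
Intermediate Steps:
j(a) = 4*a (j(a) = a + 3*a = 4*a)
I(x, Q) = x + Q*x*(-3 + x) (I(x, Q) = ((x - 3)*x)*Q + x = ((-3 + x)*x)*Q + x = (x*(-3 + x))*Q + x = Q*x*(-3 + x) + x = x + Q*x*(-3 + x))
n(I(R, 15)) + (-51*(-92) + j(-3)) = (-13*(1 - 3*15 + 15*(-13)))**2 + (-51*(-92) + 4*(-3)) = (-13*(1 - 45 - 195))**2 + (4692 - 12) = (-13*(-239))**2 + 4680 = 3107**2 + 4680 = 9653449 + 4680 = 9658129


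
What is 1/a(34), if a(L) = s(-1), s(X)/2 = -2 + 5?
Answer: 1/6 ≈ 0.16667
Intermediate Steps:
s(X) = 6 (s(X) = 2*(-2 + 5) = 2*3 = 6)
a(L) = 6
1/a(34) = 1/6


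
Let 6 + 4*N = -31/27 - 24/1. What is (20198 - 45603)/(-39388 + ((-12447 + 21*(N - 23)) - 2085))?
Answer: 182916/392879 ≈ 0.46558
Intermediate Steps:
N = -841/108 (N = -3/2 + (-31/27 - 24/1)/4 = -3/2 + (-31*1/27 - 24*1)/4 = -3/2 + (-31/27 - 24)/4 = -3/2 + (¼)*(-679/27) = -3/2 - 679/108 = -841/108 ≈ -7.7870)
(20198 - 45603)/(-39388 + ((-12447 + 21*(N - 23)) - 2085)) = (20198 - 45603)/(-39388 + ((-12447 + 21*(-841/108 - 23)) - 2085)) = -25405/(-39388 + ((-12447 + 21*(-3325/108)) - 2085)) = -25405/(-39388 + ((-12447 - 23275/36) - 2085)) = -25405/(-39388 + (-471367/36 - 2085)) = -25405/(-39388 - 546427/36) = -25405/(-1964395/36) = -25405*(-36/1964395) = 182916/392879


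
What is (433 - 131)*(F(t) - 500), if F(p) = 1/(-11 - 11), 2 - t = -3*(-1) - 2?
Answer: -1661151/11 ≈ -1.5101e+5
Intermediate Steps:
t = 1 (t = 2 - (-3*(-1) - 2) = 2 - (3 - 2) = 2 - 1*1 = 2 - 1 = 1)
F(p) = -1/22 (F(p) = 1/(-22) = -1/22)
(433 - 131)*(F(t) - 500) = (433 - 131)*(-1/22 - 500) = 302*(-11001/22) = -1661151/11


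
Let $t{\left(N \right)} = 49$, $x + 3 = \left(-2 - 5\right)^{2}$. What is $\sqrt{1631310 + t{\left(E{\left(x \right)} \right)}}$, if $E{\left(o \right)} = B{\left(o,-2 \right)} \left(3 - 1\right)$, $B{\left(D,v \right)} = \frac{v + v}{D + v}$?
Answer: $19 \sqrt{4519} \approx 1277.2$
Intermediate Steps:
$B{\left(D,v \right)} = \frac{2 v}{D + v}$
$x = 46$ ($x = -3 + \left(-2 - 5\right)^{2} = -3 + \left(-7\right)^{2} = -3 + 49 = 46$)
$E{\left(o \right)} = - \frac{8}{-2 + o}$ ($E{\left(o \right)} = 2 \left(-2\right) \frac{1}{o - 2} \left(3 - 1\right) = 2 \left(-2\right) \frac{1}{-2 + o} 2 = - \frac{4}{-2 + o} 2 = - \frac{8}{-2 + o}$)
$\sqrt{1631310 + t{\left(E{\left(x \right)} \right)}} = \sqrt{1631310 + 49} = \sqrt{1631359} = 19 \sqrt{4519}$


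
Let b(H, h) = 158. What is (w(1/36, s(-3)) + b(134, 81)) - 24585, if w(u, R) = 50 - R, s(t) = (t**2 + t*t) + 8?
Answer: -24403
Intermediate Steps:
s(t) = 8 + 2*t**2 (s(t) = (t**2 + t**2) + 8 = 2*t**2 + 8 = 8 + 2*t**2)
(w(1/36, s(-3)) + b(134, 81)) - 24585 = ((50 - (8 + 2*(-3)**2)) + 158) - 24585 = ((50 - (8 + 2*9)) + 158) - 24585 = ((50 - (8 + 18)) + 158) - 24585 = ((50 - 1*26) + 158) - 24585 = ((50 - 26) + 158) - 24585 = (24 + 158) - 24585 = 182 - 24585 = -24403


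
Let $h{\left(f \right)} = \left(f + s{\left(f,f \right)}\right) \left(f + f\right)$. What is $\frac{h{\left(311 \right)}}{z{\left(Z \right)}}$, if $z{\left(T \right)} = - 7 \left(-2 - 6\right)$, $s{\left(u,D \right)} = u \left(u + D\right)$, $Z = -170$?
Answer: $\frac{8608169}{4} \approx 2.152 \cdot 10^{6}$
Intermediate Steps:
$s{\left(u,D \right)} = u \left(D + u\right)$
$h{\left(f \right)} = 2 f \left(f + 2 f^{2}\right)$ ($h{\left(f \right)} = \left(f + f \left(f + f\right)\right) \left(f + f\right) = \left(f + f 2 f\right) 2 f = \left(f + 2 f^{2}\right) 2 f = 2 f \left(f + 2 f^{2}\right)$)
$z{\left(T \right)} = 56$ ($z{\left(T \right)} = \left(-7\right) \left(-8\right) = 56$)
$\frac{h{\left(311 \right)}}{z{\left(Z \right)}} = \frac{311^{2} \left(2 + 4 \cdot 311\right)}{56} = 96721 \left(2 + 1244\right) \frac{1}{56} = 96721 \cdot 1246 \cdot \frac{1}{56} = 120514366 \cdot \frac{1}{56} = \frac{8608169}{4}$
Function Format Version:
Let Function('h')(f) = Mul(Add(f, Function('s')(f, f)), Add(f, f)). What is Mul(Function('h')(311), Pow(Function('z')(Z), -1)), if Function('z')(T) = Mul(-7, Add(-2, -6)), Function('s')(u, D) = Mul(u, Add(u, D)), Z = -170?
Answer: Rational(8608169, 4) ≈ 2.1520e+6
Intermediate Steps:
Function('s')(u, D) = Mul(u, Add(D, u))
Function('h')(f) = Mul(2, f, Add(f, Mul(2, Pow(f, 2)))) (Function('h')(f) = Mul(Add(f, Mul(f, Add(f, f))), Add(f, f)) = Mul(Add(f, Mul(f, Mul(2, f))), Mul(2, f)) = Mul(Add(f, Mul(2, Pow(f, 2))), Mul(2, f)) = Mul(2, f, Add(f, Mul(2, Pow(f, 2)))))
Function('z')(T) = 56 (Function('z')(T) = Mul(-7, -8) = 56)
Mul(Function('h')(311), Pow(Function('z')(Z), -1)) = Mul(Mul(Pow(311, 2), Add(2, Mul(4, 311))), Pow(56, -1)) = Mul(Mul(96721, Add(2, 1244)), Rational(1, 56)) = Mul(Mul(96721, 1246), Rational(1, 56)) = Mul(120514366, Rational(1, 56)) = Rational(8608169, 4)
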